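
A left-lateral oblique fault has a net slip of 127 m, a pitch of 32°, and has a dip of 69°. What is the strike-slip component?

108 m

strike-slip = net slip × cos(rake) = 127 m × cos(32°) = 108 m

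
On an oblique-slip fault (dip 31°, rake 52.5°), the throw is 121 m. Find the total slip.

dip-slip = throw / sin(dip) = 121 / sin(31°) = 234.9 m
net slip = dip-slip / sin(rake) = 234.9 / sin(52.5°) = 296 m

296 m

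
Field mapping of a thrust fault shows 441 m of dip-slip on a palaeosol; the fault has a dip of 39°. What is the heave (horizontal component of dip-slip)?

heave = dip-slip × cos(dip) = 441 m × cos(39°) = 343 m

343 m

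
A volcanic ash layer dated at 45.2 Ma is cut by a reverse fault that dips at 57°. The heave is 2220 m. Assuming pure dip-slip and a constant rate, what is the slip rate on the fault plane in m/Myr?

dip-slip = heave / cos(dip) = 2220 m / cos(57°) = 4076 m
rate = 4076 m / 45.2 Ma = 0.0000902 m/yr = 90.2 m/Myr

90.2 m/Myr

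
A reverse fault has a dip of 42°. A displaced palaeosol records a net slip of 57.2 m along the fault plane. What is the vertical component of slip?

38.3 m

throw = dip-slip × sin(dip) = 57.2 m × sin(42°) = 38.3 m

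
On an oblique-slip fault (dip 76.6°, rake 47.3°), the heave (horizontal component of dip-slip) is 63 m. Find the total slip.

370 m

dip-slip = heave / cos(dip) = 63 / cos(76.6°) = 271.8 m
net slip = dip-slip / sin(rake) = 271.8 / sin(47.3°) = 370 m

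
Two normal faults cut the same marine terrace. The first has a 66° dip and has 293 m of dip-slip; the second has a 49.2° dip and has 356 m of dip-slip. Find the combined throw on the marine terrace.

537 m

throw_A = 293 × sin(66°) = 267.7 m
throw_B = 356 × sin(49.2°) = 269.5 m
total = 267.7 + 269.5 = 537 m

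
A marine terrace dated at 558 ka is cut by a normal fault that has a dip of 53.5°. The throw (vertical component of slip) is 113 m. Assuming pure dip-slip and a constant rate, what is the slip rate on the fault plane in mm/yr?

0.252 mm/yr

dip-slip = throw / sin(dip) = 113 m / sin(53.5°) = 140.6 m
rate = 140.6 m / 558 ka = 0.000252 m/yr = 0.252 mm/yr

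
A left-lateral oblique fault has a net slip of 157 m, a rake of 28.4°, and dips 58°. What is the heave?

dip-slip = net slip × sin(rake) = 157 m × sin(28.4°) = 74.67 m
heave = dip-slip × cos(dip) = 74.67 × cos(58°) = 39.6 m

39.6 m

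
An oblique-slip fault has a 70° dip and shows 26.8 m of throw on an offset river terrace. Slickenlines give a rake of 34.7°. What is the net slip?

50.1 m

dip-slip = throw / sin(dip) = 26.8 / sin(70°) = 28.52 m
net slip = dip-slip / sin(rake) = 28.52 / sin(34.7°) = 50.1 m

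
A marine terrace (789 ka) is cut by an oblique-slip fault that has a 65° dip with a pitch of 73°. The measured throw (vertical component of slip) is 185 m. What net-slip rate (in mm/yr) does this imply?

0.271 mm/yr

dip-slip = throw / sin(dip) = 185 / sin(65°) = 204.1 m
net slip = dip-slip / sin(rake) = 204.1 / sin(73°) = 213.5 m
rate = 213.5 m / 789 ka = 0.000271 m/yr = 0.271 mm/yr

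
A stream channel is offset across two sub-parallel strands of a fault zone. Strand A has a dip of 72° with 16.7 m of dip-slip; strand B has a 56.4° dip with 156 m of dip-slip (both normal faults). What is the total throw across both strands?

throw_A = 16.7 × sin(72°) = 15.88 m
throw_B = 156 × sin(56.4°) = 129.9 m
total = 15.88 + 129.9 = 146 m

146 m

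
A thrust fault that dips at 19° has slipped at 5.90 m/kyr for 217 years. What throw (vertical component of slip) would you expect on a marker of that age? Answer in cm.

dip-slip = rate × time = 5.90 m/kyr × 217 years = 1.280 m
throw = dip-slip × sin(dip) = 1.280 × sin(19°) = 0.417 m = 41.7 cm

41.7 cm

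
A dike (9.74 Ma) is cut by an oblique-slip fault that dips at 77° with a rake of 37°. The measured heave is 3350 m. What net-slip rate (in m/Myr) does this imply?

dip-slip = heave / cos(dip) = 3350 / cos(77°) = 14890 m
net slip = dip-slip / sin(rake) = 14890 / sin(37°) = 24750 m
rate = 24750 m / 9.74 Ma = 0.00254 m/yr = 2540 m/Myr

2540 m/Myr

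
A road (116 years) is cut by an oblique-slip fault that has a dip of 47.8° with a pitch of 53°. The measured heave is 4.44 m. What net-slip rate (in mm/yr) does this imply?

71.3 mm/yr

dip-slip = heave / cos(dip) = 4.44 / cos(47.8°) = 6.610 m
net slip = dip-slip / sin(rake) = 6.610 / sin(53°) = 8.276 m
rate = 8.276 m / 116 years = 0.0713 m/yr = 71.3 mm/yr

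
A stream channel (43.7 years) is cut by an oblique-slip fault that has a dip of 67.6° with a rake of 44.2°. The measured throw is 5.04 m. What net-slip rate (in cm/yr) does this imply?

dip-slip = throw / sin(dip) = 5.04 / sin(67.6°) = 5.451 m
net slip = dip-slip / sin(rake) = 5.451 / sin(44.2°) = 7.819 m
rate = 7.819 m / 43.7 years = 0.179 m/yr = 17.9 cm/yr

17.9 cm/yr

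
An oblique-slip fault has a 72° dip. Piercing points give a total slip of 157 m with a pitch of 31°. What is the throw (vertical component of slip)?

76.9 m

dip-slip = net slip × sin(rake) = 157 m × sin(31°) = 80.86 m
throw = dip-slip × sin(dip) = 80.86 × sin(72°) = 76.9 m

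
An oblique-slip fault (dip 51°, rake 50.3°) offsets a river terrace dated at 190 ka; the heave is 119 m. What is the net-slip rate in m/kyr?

1.29 m/kyr

dip-slip = heave / cos(dip) = 119 / cos(51°) = 189.1 m
net slip = dip-slip / sin(rake) = 189.1 / sin(50.3°) = 245.8 m
rate = 245.8 m / 190 ka = 0.00129 m/yr = 1.29 m/kyr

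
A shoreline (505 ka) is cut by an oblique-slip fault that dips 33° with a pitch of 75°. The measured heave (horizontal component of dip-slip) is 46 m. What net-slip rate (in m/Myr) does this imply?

dip-slip = heave / cos(dip) = 46 / cos(33°) = 54.85 m
net slip = dip-slip / sin(rake) = 54.85 / sin(75°) = 56.78 m
rate = 56.78 m / 505 ka = 0.000112 m/yr = 112 m/Myr

112 m/Myr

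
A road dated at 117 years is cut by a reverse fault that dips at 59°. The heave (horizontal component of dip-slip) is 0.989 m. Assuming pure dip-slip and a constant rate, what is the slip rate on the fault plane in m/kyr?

16.4 m/kyr

dip-slip = heave / cos(dip) = 0.989 m / cos(59°) = 1.920 m
rate = 1.920 m / 117 years = 0.0164 m/yr = 16.4 m/kyr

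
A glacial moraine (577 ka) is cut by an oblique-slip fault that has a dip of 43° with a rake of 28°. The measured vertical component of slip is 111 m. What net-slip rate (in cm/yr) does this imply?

dip-slip = throw / sin(dip) = 111 / sin(43°) = 162.8 m
net slip = dip-slip / sin(rake) = 162.8 / sin(28°) = 346.7 m
rate = 346.7 m / 577 ka = 0.000601 m/yr = 0.0601 cm/yr

0.0601 cm/yr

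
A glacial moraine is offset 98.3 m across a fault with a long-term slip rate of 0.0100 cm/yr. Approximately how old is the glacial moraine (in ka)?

983 ka

age = offset / rate = 98.3 m / (0.0100 cm/yr) = 983000 yr = 983 ka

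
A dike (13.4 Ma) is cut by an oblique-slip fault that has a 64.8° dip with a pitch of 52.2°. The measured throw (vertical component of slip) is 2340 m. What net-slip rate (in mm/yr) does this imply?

0.244 mm/yr

dip-slip = throw / sin(dip) = 2340 / sin(64.8°) = 2586 m
net slip = dip-slip / sin(rake) = 2586 / sin(52.2°) = 3273 m
rate = 3273 m / 13.4 Ma = 0.000244 m/yr = 0.244 mm/yr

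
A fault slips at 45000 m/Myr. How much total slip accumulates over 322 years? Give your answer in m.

14.5 m

slip = rate × time = 45000 m/Myr × 322 years = 14.5 m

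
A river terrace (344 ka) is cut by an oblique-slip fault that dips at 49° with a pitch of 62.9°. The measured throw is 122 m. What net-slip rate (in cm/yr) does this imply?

dip-slip = throw / sin(dip) = 122 / sin(49°) = 161.7 m
net slip = dip-slip / sin(rake) = 161.7 / sin(62.9°) = 181.6 m
rate = 181.6 m / 344 ka = 0.000528 m/yr = 0.0528 cm/yr

0.0528 cm/yr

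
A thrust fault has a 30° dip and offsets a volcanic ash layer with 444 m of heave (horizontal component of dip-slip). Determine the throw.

throw = heave × tan(dip) = 444 × tan(30°) = 256 m

256 m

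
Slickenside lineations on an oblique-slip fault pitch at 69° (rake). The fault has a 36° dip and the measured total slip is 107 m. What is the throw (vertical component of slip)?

dip-slip = net slip × sin(rake) = 107 m × sin(69°) = 99.89 m
throw = dip-slip × sin(dip) = 99.89 × sin(36°) = 58.7 m

58.7 m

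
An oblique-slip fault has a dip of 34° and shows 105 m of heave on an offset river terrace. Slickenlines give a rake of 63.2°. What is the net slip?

dip-slip = heave / cos(dip) = 105 / cos(34°) = 126.7 m
net slip = dip-slip / sin(rake) = 126.7 / sin(63.2°) = 142 m

142 m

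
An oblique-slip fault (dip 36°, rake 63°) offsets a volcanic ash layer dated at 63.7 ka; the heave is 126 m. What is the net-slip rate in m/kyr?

dip-slip = heave / cos(dip) = 126 / cos(36°) = 155.7 m
net slip = dip-slip / sin(rake) = 155.7 / sin(63°) = 174.8 m
rate = 174.8 m / 63.7 ka = 0.00274 m/yr = 2.74 m/kyr

2.74 m/kyr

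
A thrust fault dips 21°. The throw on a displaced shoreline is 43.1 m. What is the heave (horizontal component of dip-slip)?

heave = throw / tan(dip) = 43.1 / tan(21°) = 112 m

112 m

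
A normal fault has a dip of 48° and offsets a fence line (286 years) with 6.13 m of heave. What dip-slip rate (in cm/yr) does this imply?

dip-slip = heave / cos(dip) = 6.13 m / cos(48°) = 9.161 m
rate = 9.161 m / 286 years = 0.0320 m/yr = 3.20 cm/yr

3.20 cm/yr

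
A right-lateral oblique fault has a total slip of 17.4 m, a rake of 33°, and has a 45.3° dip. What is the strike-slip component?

14.6 m

strike-slip = net slip × cos(rake) = 17.4 m × cos(33°) = 14.6 m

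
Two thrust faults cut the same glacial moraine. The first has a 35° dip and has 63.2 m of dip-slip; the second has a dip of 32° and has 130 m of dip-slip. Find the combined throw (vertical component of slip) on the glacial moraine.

105 m

throw_A = 63.2 × sin(35°) = 36.25 m
throw_B = 130 × sin(32°) = 68.89 m
total = 36.25 + 68.89 = 105 m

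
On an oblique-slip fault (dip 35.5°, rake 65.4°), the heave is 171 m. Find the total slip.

231 m

dip-slip = heave / cos(dip) = 171 / cos(35.5°) = 210 m
net slip = dip-slip / sin(rake) = 210 / sin(65.4°) = 231 m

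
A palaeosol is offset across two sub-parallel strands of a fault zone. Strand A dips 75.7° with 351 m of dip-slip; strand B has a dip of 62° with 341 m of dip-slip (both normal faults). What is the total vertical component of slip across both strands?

641 m

throw_A = 351 × sin(75.7°) = 340.1 m
throw_B = 341 × sin(62°) = 301.1 m
total = 340.1 + 301.1 = 641 m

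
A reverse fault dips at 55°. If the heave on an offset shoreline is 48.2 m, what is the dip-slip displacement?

84 m

dip-slip = heave / cos(dip) = 48.2 / cos(55°) = 84 m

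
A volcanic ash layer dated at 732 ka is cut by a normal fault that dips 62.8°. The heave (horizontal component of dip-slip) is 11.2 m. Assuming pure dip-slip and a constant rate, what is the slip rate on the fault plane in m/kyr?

dip-slip = heave / cos(dip) = 11.2 m / cos(62.8°) = 24.50 m
rate = 24.50 m / 732 ka = 0.0000335 m/yr = 0.0335 m/kyr

0.0335 m/kyr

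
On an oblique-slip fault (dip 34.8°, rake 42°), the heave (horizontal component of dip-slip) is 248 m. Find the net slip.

451 m

dip-slip = heave / cos(dip) = 248 / cos(34.8°) = 302 m
net slip = dip-slip / sin(rake) = 302 / sin(42°) = 451 m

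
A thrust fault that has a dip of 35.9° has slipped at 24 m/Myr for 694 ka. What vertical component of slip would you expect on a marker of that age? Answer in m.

dip-slip = rate × time = 24 m/Myr × 694 ka = 16.66 m
throw = dip-slip × sin(dip) = 16.66 × sin(35.9°) = 9.77 m

9.77 m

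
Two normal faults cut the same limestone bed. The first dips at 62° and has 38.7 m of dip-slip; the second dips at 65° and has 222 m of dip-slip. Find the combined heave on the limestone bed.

heave_A = 38.7 × cos(62°) = 18.17 m
heave_B = 222 × cos(65°) = 93.82 m
total = 18.17 + 93.82 = 112 m

112 m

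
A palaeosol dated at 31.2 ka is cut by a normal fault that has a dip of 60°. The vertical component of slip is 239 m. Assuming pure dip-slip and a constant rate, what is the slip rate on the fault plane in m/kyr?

8.85 m/kyr

dip-slip = throw / sin(dip) = 239 m / sin(60°) = 276 m
rate = 276 m / 31.2 ka = 0.00885 m/yr = 8.85 m/kyr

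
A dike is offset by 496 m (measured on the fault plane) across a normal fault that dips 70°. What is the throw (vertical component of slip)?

466 m

throw = dip-slip × sin(dip) = 496 m × sin(70°) = 466 m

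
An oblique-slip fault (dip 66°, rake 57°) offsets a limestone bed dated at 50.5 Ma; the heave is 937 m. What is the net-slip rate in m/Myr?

dip-slip = heave / cos(dip) = 937 / cos(66°) = 2304 m
net slip = dip-slip / sin(rake) = 2304 / sin(57°) = 2747 m
rate = 2747 m / 50.5 Ma = 0.0000544 m/yr = 54.4 m/Myr

54.4 m/Myr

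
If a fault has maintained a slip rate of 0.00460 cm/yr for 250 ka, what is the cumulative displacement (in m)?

11.5 m

slip = rate × time = 0.00460 cm/yr × 250 ka = 11.5 m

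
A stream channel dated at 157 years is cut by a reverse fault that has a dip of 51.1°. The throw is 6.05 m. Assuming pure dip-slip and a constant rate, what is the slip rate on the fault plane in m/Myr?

49500 m/Myr

dip-slip = throw / sin(dip) = 6.05 m / sin(51.1°) = 7.774 m
rate = 7.774 m / 157 years = 0.0495 m/yr = 49500 m/Myr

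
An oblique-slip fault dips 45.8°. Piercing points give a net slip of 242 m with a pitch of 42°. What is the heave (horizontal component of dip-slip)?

dip-slip = net slip × sin(rake) = 242 m × sin(42°) = 161.9 m
heave = dip-slip × cos(dip) = 161.9 × cos(45.8°) = 113 m

113 m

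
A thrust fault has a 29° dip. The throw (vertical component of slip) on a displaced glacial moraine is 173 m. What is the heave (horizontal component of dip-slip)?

312 m

heave = throw / tan(dip) = 173 / tan(29°) = 312 m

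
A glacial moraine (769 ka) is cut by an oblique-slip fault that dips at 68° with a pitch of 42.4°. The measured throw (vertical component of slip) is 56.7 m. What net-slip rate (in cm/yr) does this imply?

0.0118 cm/yr

dip-slip = throw / sin(dip) = 56.7 / sin(68°) = 61.15 m
net slip = dip-slip / sin(rake) = 61.15 / sin(42.4°) = 90.69 m
rate = 90.69 m / 769 ka = 0.000118 m/yr = 0.0118 cm/yr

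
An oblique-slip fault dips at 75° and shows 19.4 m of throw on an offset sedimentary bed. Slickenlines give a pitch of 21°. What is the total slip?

dip-slip = throw / sin(dip) = 19.4 / sin(75°) = 20.08 m
net slip = dip-slip / sin(rake) = 20.08 / sin(21°) = 56 m

56 m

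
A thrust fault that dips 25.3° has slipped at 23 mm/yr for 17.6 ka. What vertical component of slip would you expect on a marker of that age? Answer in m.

173 m

dip-slip = rate × time = 23 mm/yr × 17.6 ka = 404.8 m
throw = dip-slip × sin(dip) = 404.8 × sin(25.3°) = 173 m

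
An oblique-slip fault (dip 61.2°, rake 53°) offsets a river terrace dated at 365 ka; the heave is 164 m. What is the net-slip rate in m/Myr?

1170 m/Myr

dip-slip = heave / cos(dip) = 164 / cos(61.2°) = 340.4 m
net slip = dip-slip / sin(rake) = 340.4 / sin(53°) = 426.3 m
rate = 426.3 m / 365 ka = 0.00117 m/yr = 1170 m/Myr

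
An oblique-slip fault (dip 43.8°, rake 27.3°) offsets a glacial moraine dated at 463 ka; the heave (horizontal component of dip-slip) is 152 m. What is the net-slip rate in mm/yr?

0.992 mm/yr

dip-slip = heave / cos(dip) = 152 / cos(43.8°) = 210.6 m
net slip = dip-slip / sin(rake) = 210.6 / sin(27.3°) = 459.2 m
rate = 459.2 m / 463 ka = 0.000992 m/yr = 0.992 mm/yr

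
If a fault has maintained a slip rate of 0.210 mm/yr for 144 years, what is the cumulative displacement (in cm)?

slip = rate × time = 0.210 mm/yr × 144 years = 0.0302 m = 3.02 cm

3.02 cm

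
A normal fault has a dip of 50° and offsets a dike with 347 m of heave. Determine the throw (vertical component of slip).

414 m

throw = heave × tan(dip) = 347 × tan(50°) = 414 m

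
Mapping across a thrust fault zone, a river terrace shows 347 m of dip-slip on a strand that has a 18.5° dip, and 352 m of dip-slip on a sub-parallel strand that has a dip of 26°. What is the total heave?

645 m

heave_A = 347 × cos(18.5°) = 329.1 m
heave_B = 352 × cos(26°) = 316.4 m
total = 329.1 + 316.4 = 645 m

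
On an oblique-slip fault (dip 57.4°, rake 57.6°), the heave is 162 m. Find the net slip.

356 m

dip-slip = heave / cos(dip) = 162 / cos(57.4°) = 300.7 m
net slip = dip-slip / sin(rake) = 300.7 / sin(57.6°) = 356 m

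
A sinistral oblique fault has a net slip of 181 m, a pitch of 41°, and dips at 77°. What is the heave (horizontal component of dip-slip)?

dip-slip = net slip × sin(rake) = 181 m × sin(41°) = 118.7 m
heave = dip-slip × cos(dip) = 118.7 × cos(77°) = 26.7 m

26.7 m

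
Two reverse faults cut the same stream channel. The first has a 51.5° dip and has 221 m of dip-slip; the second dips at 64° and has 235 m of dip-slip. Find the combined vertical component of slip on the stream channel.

384 m

throw_A = 221 × sin(51.5°) = 173 m
throw_B = 235 × sin(64°) = 211.2 m
total = 173 + 211.2 = 384 m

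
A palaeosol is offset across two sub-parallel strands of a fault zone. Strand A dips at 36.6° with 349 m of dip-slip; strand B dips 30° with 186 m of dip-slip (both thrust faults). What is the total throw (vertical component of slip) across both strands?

throw_A = 349 × sin(36.6°) = 208.1 m
throw_B = 186 × sin(30°) = 93 m
total = 208.1 + 93 = 301 m

301 m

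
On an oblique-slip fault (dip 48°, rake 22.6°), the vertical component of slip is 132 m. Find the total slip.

dip-slip = throw / sin(dip) = 132 / sin(48°) = 177.6 m
net slip = dip-slip / sin(rake) = 177.6 / sin(22.6°) = 462 m

462 m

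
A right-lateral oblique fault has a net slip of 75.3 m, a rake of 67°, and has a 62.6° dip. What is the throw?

dip-slip = net slip × sin(rake) = 75.3 m × sin(67°) = 69.31 m
throw = dip-slip × sin(dip) = 69.31 × sin(62.6°) = 61.5 m

61.5 m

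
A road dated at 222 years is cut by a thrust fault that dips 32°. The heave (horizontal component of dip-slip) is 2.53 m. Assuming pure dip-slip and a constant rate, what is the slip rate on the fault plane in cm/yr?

1.34 cm/yr

dip-slip = heave / cos(dip) = 2.53 m / cos(32°) = 2.983 m
rate = 2.983 m / 222 years = 0.0134 m/yr = 1.34 cm/yr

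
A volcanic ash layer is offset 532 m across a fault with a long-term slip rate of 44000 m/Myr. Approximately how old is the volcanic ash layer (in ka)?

age = offset / rate = 532 m / (44000 m/Myr) = 12100 yr = 12.1 ka

12.1 ka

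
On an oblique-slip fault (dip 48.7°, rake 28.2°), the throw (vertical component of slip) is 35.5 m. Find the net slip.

dip-slip = throw / sin(dip) = 35.5 / sin(48.7°) = 47.25 m
net slip = dip-slip / sin(rake) = 47.25 / sin(28.2°) = 100 m

100 m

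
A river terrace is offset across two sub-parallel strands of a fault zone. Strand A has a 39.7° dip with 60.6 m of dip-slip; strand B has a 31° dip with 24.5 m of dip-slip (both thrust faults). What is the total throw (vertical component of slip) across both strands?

51.3 m

throw_A = 60.6 × sin(39.7°) = 38.71 m
throw_B = 24.5 × sin(31°) = 12.62 m
total = 38.71 + 12.62 = 51.3 m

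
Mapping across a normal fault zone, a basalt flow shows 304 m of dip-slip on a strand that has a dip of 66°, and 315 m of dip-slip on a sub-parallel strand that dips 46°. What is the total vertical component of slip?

throw_A = 304 × sin(66°) = 277.7 m
throw_B = 315 × sin(46°) = 226.6 m
total = 277.7 + 226.6 = 504 m

504 m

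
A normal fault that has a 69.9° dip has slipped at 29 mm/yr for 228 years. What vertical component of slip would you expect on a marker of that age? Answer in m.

6.21 m

dip-slip = rate × time = 29 mm/yr × 228 years = 6.612 m
throw = dip-slip × sin(dip) = 6.612 × sin(69.9°) = 6.21 m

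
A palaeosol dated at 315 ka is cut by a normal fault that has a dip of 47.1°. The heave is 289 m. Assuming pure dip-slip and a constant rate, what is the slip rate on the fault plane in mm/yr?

dip-slip = heave / cos(dip) = 289 m / cos(47.1°) = 424.5 m
rate = 424.5 m / 315 ka = 0.00135 m/yr = 1.35 mm/yr

1.35 mm/yr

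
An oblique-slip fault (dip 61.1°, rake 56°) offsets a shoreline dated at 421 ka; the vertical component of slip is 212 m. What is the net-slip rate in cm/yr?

0.0694 cm/yr

dip-slip = throw / sin(dip) = 212 / sin(61.1°) = 242.2 m
net slip = dip-slip / sin(rake) = 242.2 / sin(56°) = 292.1 m
rate = 292.1 m / 421 ka = 0.000694 m/yr = 0.0694 cm/yr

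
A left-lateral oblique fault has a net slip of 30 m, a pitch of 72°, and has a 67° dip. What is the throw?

dip-slip = net slip × sin(rake) = 30 m × sin(72°) = 28.53 m
throw = dip-slip × sin(dip) = 28.53 × sin(67°) = 26.3 m

26.3 m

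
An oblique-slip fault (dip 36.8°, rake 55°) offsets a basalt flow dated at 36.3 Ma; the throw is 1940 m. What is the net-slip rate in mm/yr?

0.109 mm/yr

dip-slip = throw / sin(dip) = 1940 / sin(36.8°) = 3239 m
net slip = dip-slip / sin(rake) = 3239 / sin(55°) = 3954 m
rate = 3954 m / 36.3 Ma = 0.000109 m/yr = 0.109 mm/yr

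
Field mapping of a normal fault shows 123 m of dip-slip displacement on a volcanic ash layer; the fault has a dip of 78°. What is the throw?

120 m

throw = dip-slip × sin(dip) = 123 m × sin(78°) = 120 m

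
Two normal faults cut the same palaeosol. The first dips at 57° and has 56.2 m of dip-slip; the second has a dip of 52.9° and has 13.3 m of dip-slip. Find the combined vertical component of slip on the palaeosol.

57.7 m

throw_A = 56.2 × sin(57°) = 47.13 m
throw_B = 13.3 × sin(52.9°) = 10.61 m
total = 47.13 + 10.61 = 57.7 m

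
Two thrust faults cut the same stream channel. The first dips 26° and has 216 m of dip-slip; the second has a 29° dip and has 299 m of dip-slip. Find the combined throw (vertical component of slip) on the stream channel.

throw_A = 216 × sin(26°) = 94.69 m
throw_B = 299 × sin(29°) = 145 m
total = 94.69 + 145 = 240 m

240 m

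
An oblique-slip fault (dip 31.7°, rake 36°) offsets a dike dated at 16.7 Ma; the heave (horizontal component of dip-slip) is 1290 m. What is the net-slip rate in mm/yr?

dip-slip = heave / cos(dip) = 1290 / cos(31.7°) = 1516 m
net slip = dip-slip / sin(rake) = 1516 / sin(36°) = 2580 m
rate = 2580 m / 16.7 Ma = 0.000154 m/yr = 0.154 mm/yr

0.154 mm/yr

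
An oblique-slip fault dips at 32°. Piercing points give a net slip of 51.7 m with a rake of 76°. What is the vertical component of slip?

26.6 m

dip-slip = net slip × sin(rake) = 51.7 m × sin(76°) = 50.16 m
throw = dip-slip × sin(dip) = 50.16 × sin(32°) = 26.6 m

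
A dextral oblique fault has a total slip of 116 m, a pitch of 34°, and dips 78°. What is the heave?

13.5 m

dip-slip = net slip × sin(rake) = 116 m × sin(34°) = 64.87 m
heave = dip-slip × cos(dip) = 64.87 × cos(78°) = 13.5 m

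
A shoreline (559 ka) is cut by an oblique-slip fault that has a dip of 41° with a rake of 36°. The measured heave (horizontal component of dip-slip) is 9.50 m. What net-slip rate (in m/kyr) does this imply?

dip-slip = heave / cos(dip) = 9.50 / cos(41°) = 12.59 m
net slip = dip-slip / sin(rake) = 12.59 / sin(36°) = 21.42 m
rate = 21.42 m / 559 ka = 0.0000383 m/yr = 0.0383 m/kyr

0.0383 m/kyr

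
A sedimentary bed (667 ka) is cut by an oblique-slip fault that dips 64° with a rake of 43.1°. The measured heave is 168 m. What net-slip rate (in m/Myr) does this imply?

dip-slip = heave / cos(dip) = 168 / cos(64°) = 383.2 m
net slip = dip-slip / sin(rake) = 383.2 / sin(43.1°) = 560.9 m
rate = 560.9 m / 667 ka = 0.000841 m/yr = 841 m/Myr

841 m/Myr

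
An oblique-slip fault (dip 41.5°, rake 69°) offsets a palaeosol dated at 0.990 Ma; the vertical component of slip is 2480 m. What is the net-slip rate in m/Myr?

dip-slip = throw / sin(dip) = 2480 / sin(41.5°) = 3743 m
net slip = dip-slip / sin(rake) = 3743 / sin(69°) = 4009 m
rate = 4009 m / 0.990 Ma = 0.00405 m/yr = 4050 m/Myr

4050 m/Myr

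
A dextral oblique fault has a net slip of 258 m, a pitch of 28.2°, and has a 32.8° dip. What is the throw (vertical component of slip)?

dip-slip = net slip × sin(rake) = 258 m × sin(28.2°) = 121.9 m
throw = dip-slip × sin(dip) = 121.9 × sin(32.8°) = 66 m

66 m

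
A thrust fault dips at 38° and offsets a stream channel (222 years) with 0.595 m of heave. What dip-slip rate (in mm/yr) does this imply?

dip-slip = heave / cos(dip) = 0.595 m / cos(38°) = 0.7551 m
rate = 0.7551 m / 222 years = 0.00340 m/yr = 3.40 mm/yr

3.40 mm/yr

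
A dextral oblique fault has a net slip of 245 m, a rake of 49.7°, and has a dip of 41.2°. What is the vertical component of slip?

dip-slip = net slip × sin(rake) = 245 m × sin(49.7°) = 186.9 m
throw = dip-slip × sin(dip) = 186.9 × sin(41.2°) = 123 m

123 m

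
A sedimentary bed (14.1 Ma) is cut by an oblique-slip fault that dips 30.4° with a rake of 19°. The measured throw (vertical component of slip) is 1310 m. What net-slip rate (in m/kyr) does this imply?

0.564 m/kyr

dip-slip = throw / sin(dip) = 1310 / sin(30.4°) = 2589 m
net slip = dip-slip / sin(rake) = 2589 / sin(19°) = 7952 m
rate = 7952 m / 14.1 Ma = 0.000564 m/yr = 0.564 m/kyr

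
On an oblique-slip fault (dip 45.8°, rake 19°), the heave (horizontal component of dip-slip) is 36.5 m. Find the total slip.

161 m

dip-slip = heave / cos(dip) = 36.5 / cos(45.8°) = 52.35 m
net slip = dip-slip / sin(rake) = 52.35 / sin(19°) = 161 m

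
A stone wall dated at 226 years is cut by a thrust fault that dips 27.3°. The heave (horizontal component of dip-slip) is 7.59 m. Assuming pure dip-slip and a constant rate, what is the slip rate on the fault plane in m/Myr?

37800 m/Myr

dip-slip = heave / cos(dip) = 7.59 m / cos(27.3°) = 8.541 m
rate = 8.541 m / 226 years = 0.0378 m/yr = 37800 m/Myr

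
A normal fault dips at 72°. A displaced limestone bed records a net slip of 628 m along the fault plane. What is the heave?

194 m

heave = dip-slip × cos(dip) = 628 m × cos(72°) = 194 m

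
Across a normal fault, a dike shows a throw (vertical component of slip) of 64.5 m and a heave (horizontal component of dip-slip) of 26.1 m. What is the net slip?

69.6 m

net slip = √(throw² + heave²) = √(64.5² + 26.1²) = 69.6 m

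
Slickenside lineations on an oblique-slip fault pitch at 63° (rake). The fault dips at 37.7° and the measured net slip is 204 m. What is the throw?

111 m

dip-slip = net slip × sin(rake) = 204 m × sin(63°) = 181.8 m
throw = dip-slip × sin(dip) = 181.8 × sin(37.7°) = 111 m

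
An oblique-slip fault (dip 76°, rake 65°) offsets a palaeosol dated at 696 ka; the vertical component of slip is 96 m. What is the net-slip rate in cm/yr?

0.0157 cm/yr

dip-slip = throw / sin(dip) = 96 / sin(76°) = 98.94 m
net slip = dip-slip / sin(rake) = 98.94 / sin(65°) = 109.2 m
rate = 109.2 m / 696 ka = 0.000157 m/yr = 0.0157 cm/yr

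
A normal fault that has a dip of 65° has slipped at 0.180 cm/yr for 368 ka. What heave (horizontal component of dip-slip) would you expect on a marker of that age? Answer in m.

dip-slip = rate × time = 0.180 cm/yr × 368 ka = 662.4 m
heave = dip-slip × cos(dip) = 662.4 × cos(65°) = 280 m

280 m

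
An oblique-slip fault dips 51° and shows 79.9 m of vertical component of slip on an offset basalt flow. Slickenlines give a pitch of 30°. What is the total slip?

206 m

dip-slip = throw / sin(dip) = 79.9 / sin(51°) = 102.8 m
net slip = dip-slip / sin(rake) = 102.8 / sin(30°) = 206 m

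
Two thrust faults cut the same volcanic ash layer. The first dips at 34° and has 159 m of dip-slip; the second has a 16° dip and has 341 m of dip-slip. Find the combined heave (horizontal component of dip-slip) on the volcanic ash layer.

heave_A = 159 × cos(34°) = 131.8 m
heave_B = 341 × cos(16°) = 327.8 m
total = 131.8 + 327.8 = 460 m

460 m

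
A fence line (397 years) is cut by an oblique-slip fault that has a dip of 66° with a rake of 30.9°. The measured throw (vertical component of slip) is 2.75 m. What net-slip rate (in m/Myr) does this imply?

dip-slip = throw / sin(dip) = 2.75 / sin(66°) = 3.010 m
net slip = dip-slip / sin(rake) = 3.010 / sin(30.9°) = 5.862 m
rate = 5.862 m / 397 years = 0.0148 m/yr = 14800 m/Myr

14800 m/Myr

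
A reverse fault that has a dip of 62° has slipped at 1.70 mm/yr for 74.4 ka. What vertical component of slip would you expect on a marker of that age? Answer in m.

112 m

dip-slip = rate × time = 1.70 mm/yr × 74.4 ka = 126.5 m
throw = dip-slip × sin(dip) = 126.5 × sin(62°) = 112 m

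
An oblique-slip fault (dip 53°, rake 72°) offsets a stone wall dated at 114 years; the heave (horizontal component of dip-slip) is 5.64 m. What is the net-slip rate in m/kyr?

dip-slip = heave / cos(dip) = 5.64 / cos(53°) = 9.372 m
net slip = dip-slip / sin(rake) = 9.372 / sin(72°) = 9.854 m
rate = 9.854 m / 114 years = 0.0864 m/yr = 86.4 m/kyr

86.4 m/kyr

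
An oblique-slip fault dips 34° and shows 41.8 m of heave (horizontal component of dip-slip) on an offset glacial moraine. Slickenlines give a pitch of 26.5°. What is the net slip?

dip-slip = heave / cos(dip) = 41.8 / cos(34°) = 50.42 m
net slip = dip-slip / sin(rake) = 50.42 / sin(26.5°) = 113 m

113 m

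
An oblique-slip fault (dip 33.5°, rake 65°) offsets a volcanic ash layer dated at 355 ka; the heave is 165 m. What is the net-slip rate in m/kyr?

dip-slip = heave / cos(dip) = 165 / cos(33.5°) = 197.9 m
net slip = dip-slip / sin(rake) = 197.9 / sin(65°) = 218.3 m
rate = 218.3 m / 355 ka = 0.000615 m/yr = 0.615 m/kyr

0.615 m/kyr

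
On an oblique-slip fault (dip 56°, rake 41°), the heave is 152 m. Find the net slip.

414 m

dip-slip = heave / cos(dip) = 152 / cos(56°) = 271.8 m
net slip = dip-slip / sin(rake) = 271.8 / sin(41°) = 414 m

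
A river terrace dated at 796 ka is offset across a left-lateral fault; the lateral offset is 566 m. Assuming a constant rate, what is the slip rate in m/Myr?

rate = 566 m / 796 ka = 0.000711 m/yr = 711 m/Myr

711 m/Myr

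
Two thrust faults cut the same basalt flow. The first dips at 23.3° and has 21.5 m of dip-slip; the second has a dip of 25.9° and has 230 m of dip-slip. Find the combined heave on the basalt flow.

heave_A = 21.5 × cos(23.3°) = 19.75 m
heave_B = 230 × cos(25.9°) = 206.9 m
total = 19.75 + 206.9 = 227 m

227 m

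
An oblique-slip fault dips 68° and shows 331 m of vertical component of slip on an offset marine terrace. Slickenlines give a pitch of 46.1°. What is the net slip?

dip-slip = throw / sin(dip) = 331 / sin(68°) = 357 m
net slip = dip-slip / sin(rake) = 357 / sin(46.1°) = 495 m

495 m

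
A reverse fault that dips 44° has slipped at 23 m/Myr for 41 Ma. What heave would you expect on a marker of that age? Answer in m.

678 m

dip-slip = rate × time = 23 m/Myr × 41 Ma = 943 m
heave = dip-slip × cos(dip) = 943 × cos(44°) = 678 m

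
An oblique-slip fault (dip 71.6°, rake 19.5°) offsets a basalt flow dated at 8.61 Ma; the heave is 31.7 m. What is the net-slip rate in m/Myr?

34.9 m/Myr

dip-slip = heave / cos(dip) = 31.7 / cos(71.6°) = 100.4 m
net slip = dip-slip / sin(rake) = 100.4 / sin(19.5°) = 300.9 m
rate = 300.9 m / 8.61 Ma = 0.0000349 m/yr = 34.9 m/Myr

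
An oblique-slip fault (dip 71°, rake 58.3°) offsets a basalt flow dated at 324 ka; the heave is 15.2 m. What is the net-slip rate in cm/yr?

dip-slip = heave / cos(dip) = 15.2 / cos(71°) = 46.69 m
net slip = dip-slip / sin(rake) = 46.69 / sin(58.3°) = 54.87 m
rate = 54.87 m / 324 ka = 0.000169 m/yr = 0.0169 cm/yr

0.0169 cm/yr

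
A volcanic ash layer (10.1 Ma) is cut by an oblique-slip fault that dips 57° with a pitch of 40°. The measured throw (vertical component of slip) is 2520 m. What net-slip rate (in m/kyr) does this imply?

dip-slip = throw / sin(dip) = 2520 / sin(57°) = 3005 m
net slip = dip-slip / sin(rake) = 3005 / sin(40°) = 4675 m
rate = 4675 m / 10.1 Ma = 0.000463 m/yr = 0.463 m/kyr

0.463 m/kyr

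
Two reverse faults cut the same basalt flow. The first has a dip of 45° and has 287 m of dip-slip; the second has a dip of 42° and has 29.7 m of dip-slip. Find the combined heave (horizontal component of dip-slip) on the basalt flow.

heave_A = 287 × cos(45°) = 202.9 m
heave_B = 29.7 × cos(42°) = 22.07 m
total = 202.9 + 22.07 = 225 m

225 m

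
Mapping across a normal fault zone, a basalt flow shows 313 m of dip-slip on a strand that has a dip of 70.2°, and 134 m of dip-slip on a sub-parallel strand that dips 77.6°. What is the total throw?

throw_A = 313 × sin(70.2°) = 294.5 m
throw_B = 134 × sin(77.6°) = 130.9 m
total = 294.5 + 130.9 = 425 m

425 m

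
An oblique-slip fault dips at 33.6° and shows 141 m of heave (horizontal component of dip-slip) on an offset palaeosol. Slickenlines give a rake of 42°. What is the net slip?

dip-slip = heave / cos(dip) = 141 / cos(33.6°) = 169.3 m
net slip = dip-slip / sin(rake) = 169.3 / sin(42°) = 253 m

253 m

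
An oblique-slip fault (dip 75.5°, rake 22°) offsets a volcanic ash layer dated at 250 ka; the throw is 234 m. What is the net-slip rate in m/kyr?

2.58 m/kyr

dip-slip = throw / sin(dip) = 234 / sin(75.5°) = 241.7 m
net slip = dip-slip / sin(rake) = 241.7 / sin(22°) = 645.2 m
rate = 645.2 m / 250 ka = 0.00258 m/yr = 2.58 m/kyr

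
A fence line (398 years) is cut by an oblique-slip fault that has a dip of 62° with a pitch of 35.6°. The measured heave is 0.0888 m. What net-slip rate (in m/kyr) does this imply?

dip-slip = heave / cos(dip) = 0.0888 / cos(62°) = 0.1891 m
net slip = dip-slip / sin(rake) = 0.1891 / sin(35.6°) = 0.3249 m
rate = 0.3249 m / 398 years = 0.000816 m/yr = 0.816 m/kyr

0.816 m/kyr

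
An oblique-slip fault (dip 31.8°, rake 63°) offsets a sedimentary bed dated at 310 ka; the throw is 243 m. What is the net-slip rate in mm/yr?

1.67 mm/yr

dip-slip = throw / sin(dip) = 243 / sin(31.8°) = 461.1 m
net slip = dip-slip / sin(rake) = 461.1 / sin(63°) = 517.5 m
rate = 517.5 m / 310 ka = 0.00167 m/yr = 1.67 mm/yr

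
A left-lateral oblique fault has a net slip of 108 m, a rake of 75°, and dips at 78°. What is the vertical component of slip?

dip-slip = net slip × sin(rake) = 108 m × sin(75°) = 104.3 m
throw = dip-slip × sin(dip) = 104.3 × sin(78°) = 102 m

102 m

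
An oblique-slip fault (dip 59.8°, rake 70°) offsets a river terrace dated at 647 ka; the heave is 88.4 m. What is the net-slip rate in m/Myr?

dip-slip = heave / cos(dip) = 88.4 / cos(59.8°) = 175.7 m
net slip = dip-slip / sin(rake) = 175.7 / sin(70°) = 187 m
rate = 187 m / 647 ka = 0.000289 m/yr = 289 m/Myr

289 m/Myr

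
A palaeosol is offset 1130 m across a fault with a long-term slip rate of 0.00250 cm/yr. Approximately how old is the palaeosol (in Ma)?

age = offset / rate = 1130 m / (0.00250 cm/yr) = 4.52e+07 yr = 45.2 Ma

45.2 Ma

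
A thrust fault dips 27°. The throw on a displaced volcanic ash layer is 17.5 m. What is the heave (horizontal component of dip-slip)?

34.3 m

heave = throw / tan(dip) = 17.5 / tan(27°) = 34.3 m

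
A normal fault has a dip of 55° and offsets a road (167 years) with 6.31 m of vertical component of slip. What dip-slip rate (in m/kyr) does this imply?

dip-slip = throw / sin(dip) = 6.31 m / sin(55°) = 7.703 m
rate = 7.703 m / 167 years = 0.0461 m/yr = 46.1 m/kyr

46.1 m/kyr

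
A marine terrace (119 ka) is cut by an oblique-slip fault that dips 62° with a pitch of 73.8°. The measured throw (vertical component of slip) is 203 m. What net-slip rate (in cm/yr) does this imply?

dip-slip = throw / sin(dip) = 203 / sin(62°) = 229.9 m
net slip = dip-slip / sin(rake) = 229.9 / sin(73.8°) = 239.4 m
rate = 239.4 m / 119 ka = 0.00201 m/yr = 0.201 cm/yr

0.201 cm/yr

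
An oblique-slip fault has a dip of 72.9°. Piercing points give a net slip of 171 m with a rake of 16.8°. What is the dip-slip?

49.4 m

dip-slip = net slip × sin(rake) = 171 m × sin(16.8°) = 49.4 m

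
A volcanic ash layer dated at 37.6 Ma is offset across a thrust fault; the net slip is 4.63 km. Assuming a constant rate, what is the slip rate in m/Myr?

rate = 4.63 km / 37.6 Ma = 0.000123 m/yr = 123 m/Myr

123 m/Myr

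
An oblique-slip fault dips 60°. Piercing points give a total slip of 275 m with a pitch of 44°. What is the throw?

dip-slip = net slip × sin(rake) = 275 m × sin(44°) = 191 m
throw = dip-slip × sin(dip) = 191 × sin(60°) = 165 m

165 m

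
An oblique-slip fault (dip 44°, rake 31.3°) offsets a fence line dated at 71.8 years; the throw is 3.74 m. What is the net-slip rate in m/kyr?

144 m/kyr

dip-slip = throw / sin(dip) = 3.74 / sin(44°) = 5.384 m
net slip = dip-slip / sin(rake) = 5.384 / sin(31.3°) = 10.36 m
rate = 10.36 m / 71.8 years = 0.144 m/yr = 144 m/kyr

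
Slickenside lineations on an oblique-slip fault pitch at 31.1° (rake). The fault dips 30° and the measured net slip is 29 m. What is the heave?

13 m

dip-slip = net slip × sin(rake) = 29 m × sin(31.1°) = 14.98 m
heave = dip-slip × cos(dip) = 14.98 × cos(30°) = 13 m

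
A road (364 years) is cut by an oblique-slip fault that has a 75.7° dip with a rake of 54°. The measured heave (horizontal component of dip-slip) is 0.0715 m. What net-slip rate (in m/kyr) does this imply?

dip-slip = heave / cos(dip) = 0.0715 / cos(75.7°) = 0.2895 m
net slip = dip-slip / sin(rake) = 0.2895 / sin(54°) = 0.3578 m
rate = 0.3578 m / 364 years = 0.000983 m/yr = 0.983 m/kyr

0.983 m/kyr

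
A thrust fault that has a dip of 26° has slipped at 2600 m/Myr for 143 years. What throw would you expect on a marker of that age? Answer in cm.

16.3 cm

dip-slip = rate × time = 2600 m/Myr × 143 years = 0.3718 m
throw = dip-slip × sin(dip) = 0.3718 × sin(26°) = 0.163 m = 16.3 cm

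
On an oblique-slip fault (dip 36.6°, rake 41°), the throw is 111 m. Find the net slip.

dip-slip = throw / sin(dip) = 111 / sin(36.6°) = 186.2 m
net slip = dip-slip / sin(rake) = 186.2 / sin(41°) = 284 m

284 m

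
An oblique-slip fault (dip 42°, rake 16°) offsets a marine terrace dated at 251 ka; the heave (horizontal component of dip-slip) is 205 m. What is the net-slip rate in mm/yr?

dip-slip = heave / cos(dip) = 205 / cos(42°) = 275.9 m
net slip = dip-slip / sin(rake) = 275.9 / sin(16°) = 1001 m
rate = 1001 m / 251 ka = 0.00399 m/yr = 3.99 mm/yr

3.99 mm/yr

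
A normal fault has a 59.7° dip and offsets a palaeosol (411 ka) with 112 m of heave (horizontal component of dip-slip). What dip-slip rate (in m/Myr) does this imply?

dip-slip = heave / cos(dip) = 112 m / cos(59.7°) = 222 m
rate = 222 m / 411 ka = 0.000540 m/yr = 540 m/Myr

540 m/Myr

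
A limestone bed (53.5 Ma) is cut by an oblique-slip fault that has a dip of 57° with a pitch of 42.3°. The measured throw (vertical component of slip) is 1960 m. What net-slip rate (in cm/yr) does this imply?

0.00649 cm/yr

dip-slip = throw / sin(dip) = 1960 / sin(57°) = 2337 m
net slip = dip-slip / sin(rake) = 2337 / sin(42.3°) = 3472 m
rate = 3472 m / 53.5 Ma = 0.0000649 m/yr = 0.00649 cm/yr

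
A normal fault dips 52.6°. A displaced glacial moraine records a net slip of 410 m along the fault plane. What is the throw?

326 m

throw = dip-slip × sin(dip) = 410 m × sin(52.6°) = 326 m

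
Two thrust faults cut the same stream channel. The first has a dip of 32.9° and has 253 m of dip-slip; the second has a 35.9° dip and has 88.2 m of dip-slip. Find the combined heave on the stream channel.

284 m

heave_A = 253 × cos(32.9°) = 212.4 m
heave_B = 88.2 × cos(35.9°) = 71.45 m
total = 212.4 + 71.45 = 284 m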